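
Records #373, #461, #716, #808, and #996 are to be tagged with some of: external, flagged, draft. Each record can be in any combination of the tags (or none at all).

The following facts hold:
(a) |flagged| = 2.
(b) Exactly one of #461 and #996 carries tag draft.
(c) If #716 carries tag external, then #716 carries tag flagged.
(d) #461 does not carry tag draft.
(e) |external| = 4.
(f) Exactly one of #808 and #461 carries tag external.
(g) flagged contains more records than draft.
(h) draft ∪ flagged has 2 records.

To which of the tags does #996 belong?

From (d): #461 ∉ draft.
(b) (exactly one): #996 ∈ draft.
Suppose #996 ∉ external: no assignment then satisfies all the clues, so #996 ∈ external.

#996: draft, external, flagged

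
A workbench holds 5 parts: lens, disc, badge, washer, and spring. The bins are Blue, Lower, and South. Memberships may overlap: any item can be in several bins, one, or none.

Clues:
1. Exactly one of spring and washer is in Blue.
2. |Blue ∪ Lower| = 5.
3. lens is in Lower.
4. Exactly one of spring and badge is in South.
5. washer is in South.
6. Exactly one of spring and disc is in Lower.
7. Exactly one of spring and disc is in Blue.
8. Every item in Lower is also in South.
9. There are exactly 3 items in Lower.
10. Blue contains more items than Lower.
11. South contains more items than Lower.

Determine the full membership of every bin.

Blue = {badge, disc, lens, washer}; Lower = {lens, spring, washer}; South = {disc, lens, spring, washer}

From (3): lens ∈ Lower.
From (5): washer ∈ South.
(8) with lens ∈ Lower: lens ∈ South.
Suppose lens ∉ Blue: no assignment then satisfies all the clues, so lens ∈ Blue.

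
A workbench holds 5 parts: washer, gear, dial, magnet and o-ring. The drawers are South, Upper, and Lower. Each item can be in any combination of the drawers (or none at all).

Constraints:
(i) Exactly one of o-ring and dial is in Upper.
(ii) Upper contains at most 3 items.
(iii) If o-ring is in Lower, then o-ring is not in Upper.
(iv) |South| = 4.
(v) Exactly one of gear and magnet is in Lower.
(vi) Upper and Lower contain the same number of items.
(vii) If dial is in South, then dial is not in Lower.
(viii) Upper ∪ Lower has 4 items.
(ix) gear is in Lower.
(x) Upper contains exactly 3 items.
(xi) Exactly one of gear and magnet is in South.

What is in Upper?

Upper = {dial, gear, washer}

From (ix): gear ∈ Lower.
(v) (exactly one): magnet ∉ Lower.
Suppose washer ∉ Upper: no assignment then satisfies all the clues, so washer ∈ Upper.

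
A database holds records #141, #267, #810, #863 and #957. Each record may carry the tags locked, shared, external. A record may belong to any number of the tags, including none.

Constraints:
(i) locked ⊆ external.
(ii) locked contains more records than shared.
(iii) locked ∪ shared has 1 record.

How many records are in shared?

0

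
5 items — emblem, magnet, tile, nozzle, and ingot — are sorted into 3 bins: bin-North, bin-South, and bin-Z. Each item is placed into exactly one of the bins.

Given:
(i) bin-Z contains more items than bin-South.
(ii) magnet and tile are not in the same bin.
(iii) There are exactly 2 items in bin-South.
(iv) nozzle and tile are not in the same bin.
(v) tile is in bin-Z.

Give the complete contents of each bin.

bin-North = {}; bin-South = {magnet, nozzle}; bin-Z = {emblem, ingot, tile}

From (v): tile ∈ bin-Z.
(ii): magnet ∉ bin-Z.
(iv): nozzle ∉ bin-Z.
Suppose emblem ∈ bin-North: no assignment then satisfies all the clues, so emblem ∉ bin-North.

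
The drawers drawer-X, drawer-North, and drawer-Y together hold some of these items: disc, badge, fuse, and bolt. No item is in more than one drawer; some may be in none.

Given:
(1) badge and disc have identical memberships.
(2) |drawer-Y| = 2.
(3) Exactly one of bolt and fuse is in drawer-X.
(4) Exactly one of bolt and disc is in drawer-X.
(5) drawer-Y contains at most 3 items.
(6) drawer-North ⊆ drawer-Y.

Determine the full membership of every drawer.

drawer-X = {bolt}; drawer-North = {}; drawer-Y = {badge, disc}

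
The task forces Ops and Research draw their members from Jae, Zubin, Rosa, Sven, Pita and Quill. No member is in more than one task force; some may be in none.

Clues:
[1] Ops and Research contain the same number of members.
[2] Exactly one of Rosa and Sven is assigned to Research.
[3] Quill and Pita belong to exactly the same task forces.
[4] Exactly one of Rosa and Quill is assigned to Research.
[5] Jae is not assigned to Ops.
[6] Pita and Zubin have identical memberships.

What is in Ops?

Ops = {Sven}

From (5): Jae ∉ Ops.
Suppose Zubin ∈ Ops: no assignment then satisfies all the clues, so Zubin ∉ Ops.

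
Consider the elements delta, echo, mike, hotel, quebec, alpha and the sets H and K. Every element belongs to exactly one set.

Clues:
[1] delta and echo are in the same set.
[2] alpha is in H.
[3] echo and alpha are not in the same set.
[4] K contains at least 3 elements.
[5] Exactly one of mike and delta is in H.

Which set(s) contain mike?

mike: H

From (2): alpha ∈ H.
(3): echo ∉ H.
Only one set left: echo ∈ K.
(1): delta matches echo: delta ∉ H.
(1): delta matches echo: delta ∈ K.
(5) (exactly one): mike ∈ H.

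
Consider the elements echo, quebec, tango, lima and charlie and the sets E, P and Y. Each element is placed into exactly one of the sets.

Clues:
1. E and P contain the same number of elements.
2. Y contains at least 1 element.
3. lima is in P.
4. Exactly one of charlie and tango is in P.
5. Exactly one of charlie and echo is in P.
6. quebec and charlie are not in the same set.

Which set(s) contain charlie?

charlie: P

From (3): lima ∈ P.
Suppose charlie ∈ E: no assignment then satisfies all the clues, so charlie ∉ E.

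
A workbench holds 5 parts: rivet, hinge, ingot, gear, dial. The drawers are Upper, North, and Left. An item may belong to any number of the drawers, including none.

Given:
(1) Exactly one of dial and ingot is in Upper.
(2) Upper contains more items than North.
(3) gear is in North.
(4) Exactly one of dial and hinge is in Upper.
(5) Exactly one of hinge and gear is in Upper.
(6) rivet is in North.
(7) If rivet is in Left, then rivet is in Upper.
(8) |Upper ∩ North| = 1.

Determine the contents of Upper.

Upper = {hinge, ingot, rivet}

From (3): gear ∈ North.
From (6): rivet ∈ North.
Suppose rivet ∉ Upper: no assignment then satisfies all the clues, so rivet ∈ Upper.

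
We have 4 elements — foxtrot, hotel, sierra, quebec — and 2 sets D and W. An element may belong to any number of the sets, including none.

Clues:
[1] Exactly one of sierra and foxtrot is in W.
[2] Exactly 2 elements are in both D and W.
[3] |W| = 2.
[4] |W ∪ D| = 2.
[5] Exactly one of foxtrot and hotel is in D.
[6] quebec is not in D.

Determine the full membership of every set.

D = {hotel, sierra}; W = {hotel, sierra}

From (6): quebec ∉ D.
Suppose foxtrot ∈ D: no assignment then satisfies all the clues, so foxtrot ∉ D.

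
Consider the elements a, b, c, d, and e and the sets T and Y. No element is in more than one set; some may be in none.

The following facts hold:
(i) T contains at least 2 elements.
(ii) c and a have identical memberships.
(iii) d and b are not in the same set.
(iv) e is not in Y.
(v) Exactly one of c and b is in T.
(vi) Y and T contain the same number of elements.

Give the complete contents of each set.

T = {b, e}; Y = {a, c}

From (iv): e ∉ Y.
Suppose a ∈ T: no assignment then satisfies all the clues, so a ∉ T.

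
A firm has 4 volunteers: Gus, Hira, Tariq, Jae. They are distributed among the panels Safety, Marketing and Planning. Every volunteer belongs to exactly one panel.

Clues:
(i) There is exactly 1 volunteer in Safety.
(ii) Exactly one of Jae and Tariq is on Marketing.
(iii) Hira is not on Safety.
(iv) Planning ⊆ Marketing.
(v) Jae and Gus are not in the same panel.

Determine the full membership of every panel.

Safety = {Jae}; Marketing = {Gus, Hira, Tariq}; Planning = {}

From (iii): Hira ∉ Safety.
Suppose Gus ∈ Safety: no assignment then satisfies all the clues, so Gus ∉ Safety.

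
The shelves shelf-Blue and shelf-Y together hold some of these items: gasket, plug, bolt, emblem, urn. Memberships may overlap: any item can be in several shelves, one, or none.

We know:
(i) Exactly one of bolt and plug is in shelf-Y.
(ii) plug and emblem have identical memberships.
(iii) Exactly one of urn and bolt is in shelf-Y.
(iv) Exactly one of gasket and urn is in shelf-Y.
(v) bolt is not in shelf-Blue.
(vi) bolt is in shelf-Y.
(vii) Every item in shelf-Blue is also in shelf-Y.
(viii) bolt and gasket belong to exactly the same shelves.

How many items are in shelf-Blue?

0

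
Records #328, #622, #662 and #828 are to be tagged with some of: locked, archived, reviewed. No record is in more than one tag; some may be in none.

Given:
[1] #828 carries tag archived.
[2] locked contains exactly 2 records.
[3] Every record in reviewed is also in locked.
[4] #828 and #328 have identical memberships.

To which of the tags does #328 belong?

#328: archived

From (1): #828 ∈ archived.
(4): #328 matches #828: #328 ∉ locked.
(4): #328 matches #828: #328 ∈ archived.
(2): only 2 candidates remain for locked, so all are in.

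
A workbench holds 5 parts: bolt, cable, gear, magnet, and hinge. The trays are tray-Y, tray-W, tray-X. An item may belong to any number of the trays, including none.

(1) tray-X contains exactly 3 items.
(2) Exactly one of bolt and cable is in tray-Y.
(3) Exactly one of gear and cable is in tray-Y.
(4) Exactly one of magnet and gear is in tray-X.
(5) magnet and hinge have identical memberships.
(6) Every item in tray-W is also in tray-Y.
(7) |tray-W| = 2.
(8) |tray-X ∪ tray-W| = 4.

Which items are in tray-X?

tray-X = {bolt, hinge, magnet}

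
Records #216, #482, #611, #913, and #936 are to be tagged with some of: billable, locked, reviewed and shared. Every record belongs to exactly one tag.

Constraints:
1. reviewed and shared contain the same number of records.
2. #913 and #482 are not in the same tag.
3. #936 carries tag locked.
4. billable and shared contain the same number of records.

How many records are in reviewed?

1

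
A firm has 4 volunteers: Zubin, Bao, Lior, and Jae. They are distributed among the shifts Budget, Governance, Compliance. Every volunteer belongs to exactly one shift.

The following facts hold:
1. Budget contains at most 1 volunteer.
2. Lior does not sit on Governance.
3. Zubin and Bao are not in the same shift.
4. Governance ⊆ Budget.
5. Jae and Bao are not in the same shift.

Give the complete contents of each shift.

From (2): Lior ∉ Governance.
Suppose Zubin ∈ Budget: no assignment then satisfies all the clues, so Zubin ∉ Budget.

Budget = {Bao}; Governance = {}; Compliance = {Jae, Lior, Zubin}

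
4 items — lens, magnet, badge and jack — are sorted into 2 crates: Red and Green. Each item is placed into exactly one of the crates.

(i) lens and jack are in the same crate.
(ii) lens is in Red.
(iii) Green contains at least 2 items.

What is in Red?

From (ii): lens ∈ Red.
(i): jack matches lens: jack ∈ Red.
(iii): only 2 candidates remain for Green, so all are in.

Red = {jack, lens}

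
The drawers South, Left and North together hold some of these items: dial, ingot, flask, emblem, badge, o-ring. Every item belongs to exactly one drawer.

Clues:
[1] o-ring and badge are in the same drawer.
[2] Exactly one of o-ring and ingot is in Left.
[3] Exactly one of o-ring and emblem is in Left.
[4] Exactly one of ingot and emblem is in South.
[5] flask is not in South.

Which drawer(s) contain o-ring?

o-ring: Left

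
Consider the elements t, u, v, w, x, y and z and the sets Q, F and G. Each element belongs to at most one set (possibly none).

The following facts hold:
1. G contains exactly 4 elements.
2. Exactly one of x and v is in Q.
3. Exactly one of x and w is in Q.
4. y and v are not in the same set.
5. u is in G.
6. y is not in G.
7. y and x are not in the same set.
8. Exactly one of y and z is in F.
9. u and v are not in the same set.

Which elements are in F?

From (5): u ∈ G.
From (6): y ∉ G.
(9): v ∉ G.
Suppose t ∈ F: no assignment then satisfies all the clues, so t ∉ F.

F = {y}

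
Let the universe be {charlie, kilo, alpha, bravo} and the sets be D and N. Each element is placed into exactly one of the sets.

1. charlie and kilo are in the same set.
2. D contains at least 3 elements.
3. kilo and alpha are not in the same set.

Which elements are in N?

N = {alpha}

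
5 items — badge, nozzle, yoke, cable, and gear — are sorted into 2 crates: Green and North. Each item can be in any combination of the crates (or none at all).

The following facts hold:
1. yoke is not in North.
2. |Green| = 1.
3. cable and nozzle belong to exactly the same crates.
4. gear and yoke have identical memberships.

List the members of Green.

From (1): yoke ∉ North.
(4): gear matches yoke: gear ∉ North.
Suppose badge ∉ Green: no assignment then satisfies all the clues, so badge ∈ Green.

Green = {badge}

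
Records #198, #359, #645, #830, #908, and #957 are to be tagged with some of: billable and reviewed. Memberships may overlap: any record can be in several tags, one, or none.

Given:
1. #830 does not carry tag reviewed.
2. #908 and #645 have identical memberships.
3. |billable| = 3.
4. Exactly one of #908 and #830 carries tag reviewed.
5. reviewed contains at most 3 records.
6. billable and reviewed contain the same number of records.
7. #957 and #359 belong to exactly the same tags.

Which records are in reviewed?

reviewed = {#198, #645, #908}

From (1): #830 ∉ reviewed.
(4) (exactly one): #908 ∈ reviewed.
(2): #645 matches #908: #645 ∈ reviewed.
Suppose #198 ∉ reviewed: no assignment then satisfies all the clues, so #198 ∈ reviewed.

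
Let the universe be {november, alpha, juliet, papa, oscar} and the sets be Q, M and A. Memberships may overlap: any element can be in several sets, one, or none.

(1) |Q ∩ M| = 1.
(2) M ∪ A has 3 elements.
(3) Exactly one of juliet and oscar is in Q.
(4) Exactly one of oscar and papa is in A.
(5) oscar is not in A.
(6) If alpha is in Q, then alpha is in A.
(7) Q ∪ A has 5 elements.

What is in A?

A = {alpha, juliet, papa}

From (5): oscar ∉ A.
(4) (exactly one): papa ∈ A.
Suppose november ∈ A: no assignment then satisfies all the clues, so november ∉ A.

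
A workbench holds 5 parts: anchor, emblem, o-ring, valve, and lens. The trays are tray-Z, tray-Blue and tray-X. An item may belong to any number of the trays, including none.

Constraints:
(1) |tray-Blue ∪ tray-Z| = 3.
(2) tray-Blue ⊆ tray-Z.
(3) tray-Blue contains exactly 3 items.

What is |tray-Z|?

3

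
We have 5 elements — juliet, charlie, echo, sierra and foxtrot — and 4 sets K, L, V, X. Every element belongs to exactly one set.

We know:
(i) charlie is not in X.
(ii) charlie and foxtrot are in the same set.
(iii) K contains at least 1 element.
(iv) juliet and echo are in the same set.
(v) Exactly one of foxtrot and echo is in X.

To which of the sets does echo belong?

echo: X

From (i): charlie ∉ X.
(ii): foxtrot matches charlie: foxtrot ∉ X.
(v) (exactly one): echo ∈ X.
(iv): juliet matches echo: juliet ∉ K.
(iv): juliet matches echo: juliet ∉ L.
(iv): juliet matches echo: juliet ∉ V.
(iv): juliet matches echo: juliet ∈ X.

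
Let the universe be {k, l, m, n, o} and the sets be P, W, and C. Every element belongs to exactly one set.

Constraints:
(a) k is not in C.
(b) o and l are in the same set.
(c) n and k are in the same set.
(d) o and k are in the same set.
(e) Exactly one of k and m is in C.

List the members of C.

C = {m}

From (a): k ∉ C.
(c): n matches k: n ∉ C.
(d): o matches k: o ∉ C.
(e) (exactly one): m ∈ C.
(b): l matches o: l ∉ C.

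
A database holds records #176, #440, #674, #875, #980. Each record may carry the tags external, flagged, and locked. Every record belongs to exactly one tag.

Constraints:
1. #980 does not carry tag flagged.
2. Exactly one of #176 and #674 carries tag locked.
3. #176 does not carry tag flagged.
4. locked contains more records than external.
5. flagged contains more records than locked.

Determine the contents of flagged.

flagged = {#440, #674, #875}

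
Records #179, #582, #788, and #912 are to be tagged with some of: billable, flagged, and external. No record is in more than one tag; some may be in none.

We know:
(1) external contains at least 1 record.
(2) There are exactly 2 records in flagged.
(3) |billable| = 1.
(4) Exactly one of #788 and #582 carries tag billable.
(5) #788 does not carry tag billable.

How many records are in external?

1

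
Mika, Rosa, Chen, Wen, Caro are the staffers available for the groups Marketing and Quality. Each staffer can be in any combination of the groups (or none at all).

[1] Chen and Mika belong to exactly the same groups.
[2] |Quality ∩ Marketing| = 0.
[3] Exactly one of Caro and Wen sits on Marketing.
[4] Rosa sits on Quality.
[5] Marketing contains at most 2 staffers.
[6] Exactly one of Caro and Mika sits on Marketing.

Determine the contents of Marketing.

From (4): Rosa ∈ Quality.
Suppose Mika ∈ Marketing: no assignment then satisfies all the clues, so Mika ∉ Marketing.

Marketing = {Caro}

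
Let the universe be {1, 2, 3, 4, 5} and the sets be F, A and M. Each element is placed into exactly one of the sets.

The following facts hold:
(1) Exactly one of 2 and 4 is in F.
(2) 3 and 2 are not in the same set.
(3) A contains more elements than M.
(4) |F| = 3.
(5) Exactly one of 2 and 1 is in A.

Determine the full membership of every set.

F = {1, 3, 4}; A = {2, 5}; M = {}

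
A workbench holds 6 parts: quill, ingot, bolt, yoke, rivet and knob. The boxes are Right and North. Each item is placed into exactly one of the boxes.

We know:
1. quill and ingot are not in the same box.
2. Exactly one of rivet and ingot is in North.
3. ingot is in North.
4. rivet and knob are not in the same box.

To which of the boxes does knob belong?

knob: North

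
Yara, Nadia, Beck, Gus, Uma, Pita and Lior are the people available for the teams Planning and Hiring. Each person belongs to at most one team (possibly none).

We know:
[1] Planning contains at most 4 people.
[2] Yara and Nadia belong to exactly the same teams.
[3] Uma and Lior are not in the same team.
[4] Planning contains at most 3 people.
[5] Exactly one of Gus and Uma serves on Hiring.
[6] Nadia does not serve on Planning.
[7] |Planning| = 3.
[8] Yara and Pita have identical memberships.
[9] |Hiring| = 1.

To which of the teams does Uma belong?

Uma: Hiring

From (6): Nadia ∉ Planning.
(2): Yara matches Nadia: Yara ∉ Planning.
(8): Pita matches Yara: Pita ∉ Planning.
Suppose Uma ∈ Planning: no assignment then satisfies all the clues, so Uma ∉ Planning.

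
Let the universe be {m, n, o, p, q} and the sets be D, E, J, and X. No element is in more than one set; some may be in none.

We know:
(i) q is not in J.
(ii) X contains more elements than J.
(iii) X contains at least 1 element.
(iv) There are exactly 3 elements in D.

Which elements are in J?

J = {}

From (i): q ∉ J.
Suppose m ∈ J: no assignment then satisfies all the clues, so m ∉ J.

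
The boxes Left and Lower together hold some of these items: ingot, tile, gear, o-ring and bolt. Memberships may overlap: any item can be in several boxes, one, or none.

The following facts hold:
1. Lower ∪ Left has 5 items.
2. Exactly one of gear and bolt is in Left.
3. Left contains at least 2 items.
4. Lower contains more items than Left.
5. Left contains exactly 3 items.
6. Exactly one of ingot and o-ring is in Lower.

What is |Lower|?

4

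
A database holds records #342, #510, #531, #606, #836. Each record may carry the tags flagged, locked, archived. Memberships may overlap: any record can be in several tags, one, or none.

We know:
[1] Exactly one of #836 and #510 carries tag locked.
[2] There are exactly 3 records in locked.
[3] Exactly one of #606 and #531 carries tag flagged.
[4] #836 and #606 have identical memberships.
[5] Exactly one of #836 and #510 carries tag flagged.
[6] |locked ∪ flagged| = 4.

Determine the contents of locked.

locked = {#531, #606, #836}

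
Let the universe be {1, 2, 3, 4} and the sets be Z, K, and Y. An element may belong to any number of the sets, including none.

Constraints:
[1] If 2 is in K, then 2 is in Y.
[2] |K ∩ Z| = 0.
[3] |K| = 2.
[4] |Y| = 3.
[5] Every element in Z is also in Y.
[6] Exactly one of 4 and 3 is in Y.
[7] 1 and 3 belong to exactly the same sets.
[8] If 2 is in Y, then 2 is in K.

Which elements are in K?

K = {2, 4}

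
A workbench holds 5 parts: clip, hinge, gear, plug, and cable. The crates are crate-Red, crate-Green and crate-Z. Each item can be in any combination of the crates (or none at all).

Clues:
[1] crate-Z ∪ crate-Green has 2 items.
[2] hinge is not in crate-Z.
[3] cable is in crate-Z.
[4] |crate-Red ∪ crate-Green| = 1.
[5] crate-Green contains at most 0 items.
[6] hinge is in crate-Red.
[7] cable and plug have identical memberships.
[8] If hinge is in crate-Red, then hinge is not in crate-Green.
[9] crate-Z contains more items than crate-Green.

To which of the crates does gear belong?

From (2): hinge ∉ crate-Z.
From (3): cable ∈ crate-Z.
From (6): hinge ∈ crate-Red.
(5): crate-Green already has 0, so the rest are out.
(7): plug matches cable: plug ∈ crate-Z.
Suppose gear ∈ crate-Red: no assignment then satisfies all the clues, so gear ∉ crate-Red.

gear: none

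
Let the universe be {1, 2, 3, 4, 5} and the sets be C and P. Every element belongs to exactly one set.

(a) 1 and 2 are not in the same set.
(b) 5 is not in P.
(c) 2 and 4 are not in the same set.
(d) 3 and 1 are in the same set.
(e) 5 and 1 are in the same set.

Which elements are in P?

P = {2}

From (b): 5 ∉ P.
(e): 1 matches 5: 1 ∉ P.
Only one set left: 1 ∈ C.
Only one set left: 5 ∈ C.
(a): 2 ∉ C.
(d): 3 matches 1: 3 ∈ C.
Only one set left: 2 ∈ P.
(c): 4 ∉ P.
Only one set left: 4 ∈ C.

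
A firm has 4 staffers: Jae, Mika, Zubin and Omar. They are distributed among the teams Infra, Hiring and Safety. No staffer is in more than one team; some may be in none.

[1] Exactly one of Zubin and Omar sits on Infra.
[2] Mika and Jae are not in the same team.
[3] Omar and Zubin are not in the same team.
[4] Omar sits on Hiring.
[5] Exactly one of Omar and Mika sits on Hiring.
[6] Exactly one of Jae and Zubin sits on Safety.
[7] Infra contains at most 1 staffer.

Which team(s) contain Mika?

Mika: none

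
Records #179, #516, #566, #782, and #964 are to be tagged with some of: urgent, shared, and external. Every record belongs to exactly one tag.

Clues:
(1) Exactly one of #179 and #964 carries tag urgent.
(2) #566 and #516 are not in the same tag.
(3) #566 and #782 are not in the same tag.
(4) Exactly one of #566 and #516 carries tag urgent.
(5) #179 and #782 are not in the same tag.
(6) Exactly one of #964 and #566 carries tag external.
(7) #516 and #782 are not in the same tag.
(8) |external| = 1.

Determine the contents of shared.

shared = {#782, #964}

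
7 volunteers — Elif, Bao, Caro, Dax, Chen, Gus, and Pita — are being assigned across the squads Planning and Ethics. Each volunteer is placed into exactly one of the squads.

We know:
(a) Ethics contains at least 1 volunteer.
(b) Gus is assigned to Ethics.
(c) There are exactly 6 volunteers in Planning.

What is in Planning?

Planning = {Bao, Caro, Chen, Dax, Elif, Pita}

From (b): Gus ∈ Ethics.
(c): only 6 candidates remain for Planning, so all are in.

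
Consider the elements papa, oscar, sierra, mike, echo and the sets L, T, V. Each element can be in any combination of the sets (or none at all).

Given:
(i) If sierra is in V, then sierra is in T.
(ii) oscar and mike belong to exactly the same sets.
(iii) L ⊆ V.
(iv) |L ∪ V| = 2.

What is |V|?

2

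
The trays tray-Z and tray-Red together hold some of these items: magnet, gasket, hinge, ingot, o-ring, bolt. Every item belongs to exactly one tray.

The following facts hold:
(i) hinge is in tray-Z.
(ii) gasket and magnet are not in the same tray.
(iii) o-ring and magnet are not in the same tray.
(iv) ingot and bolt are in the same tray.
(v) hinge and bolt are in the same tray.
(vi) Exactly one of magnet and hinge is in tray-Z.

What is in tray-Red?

tray-Red = {magnet}

From (i): hinge ∈ tray-Z.
(v): bolt matches hinge: bolt ∈ tray-Z.
(vi) (exactly one): magnet ∉ tray-Z.
Only one tray left: magnet ∈ tray-Red.
(ii): gasket ∉ tray-Red.
(iii): o-ring ∉ tray-Red.
(iv): ingot matches bolt: ingot ∈ tray-Z.
Only one tray left: gasket ∈ tray-Z.
Only one tray left: o-ring ∈ tray-Z.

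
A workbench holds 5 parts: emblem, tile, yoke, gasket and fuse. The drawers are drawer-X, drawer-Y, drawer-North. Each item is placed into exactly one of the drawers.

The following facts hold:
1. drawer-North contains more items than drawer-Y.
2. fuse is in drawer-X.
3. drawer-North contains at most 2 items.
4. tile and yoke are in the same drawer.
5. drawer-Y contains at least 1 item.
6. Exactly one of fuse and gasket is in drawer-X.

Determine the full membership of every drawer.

From (2): fuse ∈ drawer-X.
(6) (exactly one): gasket ∉ drawer-X.
Suppose emblem ∉ drawer-X: no assignment then satisfies all the clues, so emblem ∈ drawer-X.

drawer-X = {emblem, fuse}; drawer-Y = {gasket}; drawer-North = {tile, yoke}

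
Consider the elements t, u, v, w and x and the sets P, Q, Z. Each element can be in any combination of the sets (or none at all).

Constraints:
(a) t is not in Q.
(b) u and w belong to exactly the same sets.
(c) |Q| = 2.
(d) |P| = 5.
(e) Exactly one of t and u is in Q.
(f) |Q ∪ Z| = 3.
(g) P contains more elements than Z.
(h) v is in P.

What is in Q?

From (a): t ∉ Q.
From (h): v ∈ P.
(d): only 5 candidates remain for P, so all are in.
(e) (exactly one): u ∈ Q.
(b): w matches u: w ∈ Q.
(c): Q already has 2, so the rest are out.

Q = {u, w}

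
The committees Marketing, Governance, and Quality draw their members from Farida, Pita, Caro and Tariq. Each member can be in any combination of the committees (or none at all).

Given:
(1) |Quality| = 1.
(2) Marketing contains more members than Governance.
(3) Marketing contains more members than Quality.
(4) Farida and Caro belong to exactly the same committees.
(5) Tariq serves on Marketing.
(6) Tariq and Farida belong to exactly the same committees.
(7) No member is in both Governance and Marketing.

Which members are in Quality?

Quality = {Pita}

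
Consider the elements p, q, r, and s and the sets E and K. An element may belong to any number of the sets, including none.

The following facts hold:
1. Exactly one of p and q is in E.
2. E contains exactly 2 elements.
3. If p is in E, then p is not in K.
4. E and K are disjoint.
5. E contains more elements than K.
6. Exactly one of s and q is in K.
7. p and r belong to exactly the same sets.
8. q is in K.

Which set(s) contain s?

s: none

From (8): q ∈ K.
(4) (disjoint): q ∉ E.
(6) (exactly one): s ∉ K.
(1) (exactly one): p ∈ E.
(3): p ∉ K.
(7): r matches p: r ∈ E.
(7): r matches p: r ∉ K.
(2): E already has 2, so the rest are out.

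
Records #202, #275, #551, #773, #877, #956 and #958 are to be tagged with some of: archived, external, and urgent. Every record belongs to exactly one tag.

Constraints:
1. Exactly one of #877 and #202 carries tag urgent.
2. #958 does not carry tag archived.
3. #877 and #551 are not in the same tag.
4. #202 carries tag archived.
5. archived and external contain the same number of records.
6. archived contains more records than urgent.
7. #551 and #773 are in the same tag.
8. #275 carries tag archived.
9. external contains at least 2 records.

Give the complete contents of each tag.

archived = {#202, #275, #956}; external = {#551, #773, #958}; urgent = {#877}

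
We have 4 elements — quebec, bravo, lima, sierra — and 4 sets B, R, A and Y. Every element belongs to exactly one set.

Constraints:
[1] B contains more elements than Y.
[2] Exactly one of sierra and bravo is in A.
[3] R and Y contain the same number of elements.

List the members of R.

R = {}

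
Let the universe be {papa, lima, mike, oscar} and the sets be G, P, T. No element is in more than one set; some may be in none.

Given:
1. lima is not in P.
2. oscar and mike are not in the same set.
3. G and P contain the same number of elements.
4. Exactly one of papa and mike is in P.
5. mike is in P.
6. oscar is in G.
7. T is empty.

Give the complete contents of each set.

G = {oscar}; P = {mike}; T = {}

From (1): lima ∉ P.
From (5): mike ∈ P.
From (6): oscar ∈ G.
(4) (exactly one): papa ∉ P.
(7): T already has 0, so the rest are out.
Suppose papa ∈ G: no assignment then satisfies all the clues, so papa ∉ G.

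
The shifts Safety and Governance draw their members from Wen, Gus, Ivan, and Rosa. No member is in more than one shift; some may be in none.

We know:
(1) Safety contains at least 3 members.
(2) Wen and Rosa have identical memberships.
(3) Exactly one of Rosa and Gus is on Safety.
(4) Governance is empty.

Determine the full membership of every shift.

Safety = {Ivan, Rosa, Wen}; Governance = {}

(4): Governance already has 0, so the rest are out.
Suppose Wen ∉ Safety: no assignment then satisfies all the clues, so Wen ∈ Safety.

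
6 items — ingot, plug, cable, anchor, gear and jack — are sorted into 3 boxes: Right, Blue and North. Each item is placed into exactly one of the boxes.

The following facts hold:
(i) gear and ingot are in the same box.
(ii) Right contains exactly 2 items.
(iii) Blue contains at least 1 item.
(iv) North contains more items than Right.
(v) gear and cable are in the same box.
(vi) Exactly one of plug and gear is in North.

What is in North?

North = {cable, gear, ingot}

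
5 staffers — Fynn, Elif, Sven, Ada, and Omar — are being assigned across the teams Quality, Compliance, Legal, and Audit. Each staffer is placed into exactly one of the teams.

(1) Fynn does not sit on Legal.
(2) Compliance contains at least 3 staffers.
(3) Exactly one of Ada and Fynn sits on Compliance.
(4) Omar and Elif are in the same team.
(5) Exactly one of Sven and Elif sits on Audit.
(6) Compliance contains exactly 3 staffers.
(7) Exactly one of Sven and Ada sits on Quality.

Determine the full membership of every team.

Quality = {Ada}; Compliance = {Elif, Fynn, Omar}; Legal = {}; Audit = {Sven}

From (1): Fynn ∉ Legal.
Suppose Fynn ∈ Quality: no assignment then satisfies all the clues, so Fynn ∉ Quality.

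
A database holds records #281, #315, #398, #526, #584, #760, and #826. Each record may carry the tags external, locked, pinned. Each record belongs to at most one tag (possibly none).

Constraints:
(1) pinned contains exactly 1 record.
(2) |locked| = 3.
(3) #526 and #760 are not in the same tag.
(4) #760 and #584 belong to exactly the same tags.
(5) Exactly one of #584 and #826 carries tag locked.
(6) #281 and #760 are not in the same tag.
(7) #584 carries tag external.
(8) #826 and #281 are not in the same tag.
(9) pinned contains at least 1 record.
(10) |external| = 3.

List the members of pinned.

pinned = {#281}

From (7): #584 ∈ external.
(4): #760 matches #584: #760 ∈ external.
(5) (exactly one): #826 ∈ locked.
(6): #281 ∉ external.
(8): #281 ∉ locked.
(3): #526 ∉ external.
Suppose #281 ∉ pinned: no assignment then satisfies all the clues, so #281 ∈ pinned.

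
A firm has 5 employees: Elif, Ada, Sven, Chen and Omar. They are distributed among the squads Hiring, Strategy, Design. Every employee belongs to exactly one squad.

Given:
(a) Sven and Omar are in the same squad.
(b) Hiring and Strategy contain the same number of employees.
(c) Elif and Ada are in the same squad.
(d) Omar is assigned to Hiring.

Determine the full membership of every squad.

From (d): Omar ∈ Hiring.
(a): Sven matches Omar: Sven ∈ Hiring.
Suppose Elif ∈ Hiring: no assignment then satisfies all the clues, so Elif ∉ Hiring.

Hiring = {Omar, Sven}; Strategy = {Ada, Elif}; Design = {Chen}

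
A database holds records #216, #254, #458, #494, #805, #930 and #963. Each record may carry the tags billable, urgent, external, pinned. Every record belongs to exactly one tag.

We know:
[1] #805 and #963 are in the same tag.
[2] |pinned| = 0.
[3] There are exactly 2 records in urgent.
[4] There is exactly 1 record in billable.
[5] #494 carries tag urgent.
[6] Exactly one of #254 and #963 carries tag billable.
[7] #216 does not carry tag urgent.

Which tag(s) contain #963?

From (5): #494 ∈ urgent.
From (7): #216 ∉ urgent.
(2): pinned already has 0, so the rest are out.
Suppose #963 ∈ billable: no assignment then satisfies all the clues, so #963 ∉ billable.

#963: external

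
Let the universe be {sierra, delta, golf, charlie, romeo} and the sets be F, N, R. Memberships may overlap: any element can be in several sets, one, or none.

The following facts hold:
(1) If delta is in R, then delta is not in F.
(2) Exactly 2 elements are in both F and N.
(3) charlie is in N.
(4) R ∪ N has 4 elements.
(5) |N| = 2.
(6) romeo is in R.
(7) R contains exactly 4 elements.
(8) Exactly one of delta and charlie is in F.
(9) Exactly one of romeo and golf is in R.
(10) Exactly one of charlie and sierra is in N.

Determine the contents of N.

N = {charlie, romeo}

From (3): charlie ∈ N.
From (6): romeo ∈ R.
(9) (exactly one): golf ∉ R.
(10) (exactly one): sierra ∉ N.
(7): only 4 candidates remain for R, so all are in.
(1): delta ∉ F.
(8) (exactly one): charlie ∈ F.
Suppose delta ∈ N: no assignment then satisfies all the clues, so delta ∉ N.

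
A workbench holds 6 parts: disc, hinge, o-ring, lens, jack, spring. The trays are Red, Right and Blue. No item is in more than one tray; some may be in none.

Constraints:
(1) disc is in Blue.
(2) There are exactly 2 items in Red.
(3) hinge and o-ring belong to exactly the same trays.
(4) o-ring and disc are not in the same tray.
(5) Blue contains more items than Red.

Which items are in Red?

Red = {hinge, o-ring}

From (1): disc ∈ Blue.
(4): o-ring ∉ Blue.
(3): hinge matches o-ring: hinge ∉ Blue.
Suppose hinge ∉ Red: no assignment then satisfies all the clues, so hinge ∈ Red.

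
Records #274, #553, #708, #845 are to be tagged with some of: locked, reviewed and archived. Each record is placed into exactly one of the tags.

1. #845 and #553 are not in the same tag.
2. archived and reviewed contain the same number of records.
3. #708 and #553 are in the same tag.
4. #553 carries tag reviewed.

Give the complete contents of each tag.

locked = {}; reviewed = {#553, #708}; archived = {#274, #845}

From (4): #553 ∈ reviewed.
(1): #845 ∉ reviewed.
(3): #708 matches #553: #708 ∉ locked.
(3): #708 matches #553: #708 ∈ reviewed.
Suppose #274 ∈ locked: no assignment then satisfies all the clues, so #274 ∉ locked.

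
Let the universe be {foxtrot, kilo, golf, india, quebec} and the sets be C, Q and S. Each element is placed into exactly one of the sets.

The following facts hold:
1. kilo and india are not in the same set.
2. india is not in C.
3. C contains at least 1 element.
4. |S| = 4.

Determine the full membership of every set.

C = {kilo}; Q = {}; S = {foxtrot, golf, india, quebec}

From (2): india ∉ C.
Suppose foxtrot ∈ C: no assignment then satisfies all the clues, so foxtrot ∉ C.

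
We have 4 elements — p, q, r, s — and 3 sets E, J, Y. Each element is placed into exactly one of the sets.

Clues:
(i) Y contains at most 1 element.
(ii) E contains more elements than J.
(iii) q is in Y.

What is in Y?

Y = {q}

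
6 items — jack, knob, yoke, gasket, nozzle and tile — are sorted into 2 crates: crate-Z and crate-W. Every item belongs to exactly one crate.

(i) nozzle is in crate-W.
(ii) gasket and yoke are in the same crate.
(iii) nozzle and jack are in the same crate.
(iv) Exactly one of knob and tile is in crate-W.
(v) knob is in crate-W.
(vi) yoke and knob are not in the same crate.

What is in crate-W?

From (i): nozzle ∈ crate-W.
From (v): knob ∈ crate-W.
(iii): jack matches nozzle: jack ∉ crate-Z.
(iii): jack matches nozzle: jack ∈ crate-W.
(iv) (exactly one): tile ∉ crate-W.
(vi): yoke ∉ crate-W.
Only one crate left: yoke ∈ crate-Z.
Only one crate left: tile ∈ crate-Z.
(ii): gasket matches yoke: gasket ∈ crate-Z.

crate-W = {jack, knob, nozzle}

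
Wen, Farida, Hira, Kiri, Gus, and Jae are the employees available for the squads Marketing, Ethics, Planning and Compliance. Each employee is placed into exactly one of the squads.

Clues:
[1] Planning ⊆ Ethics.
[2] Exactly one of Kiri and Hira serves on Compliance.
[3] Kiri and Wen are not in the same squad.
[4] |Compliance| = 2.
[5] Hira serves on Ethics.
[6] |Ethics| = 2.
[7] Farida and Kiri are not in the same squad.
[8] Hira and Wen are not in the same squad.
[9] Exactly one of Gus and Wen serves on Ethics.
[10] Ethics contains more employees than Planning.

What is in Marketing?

Marketing = {Farida, Wen}

From (5): Hira ∈ Ethics.
(2) (exactly one): Kiri ∈ Compliance.
(3): Wen ∉ Compliance.
(7): Farida ∉ Compliance.
(8): Wen ∉ Ethics.
(9) (exactly one): Gus ∈ Ethics.
(1) contrapositive: Wen ∉ Planning.
(4): only 2 candidates remain for Compliance, so all are in.
(6): Ethics already has 2, so the rest are out.
Only one squad left: Wen ∈ Marketing.
(1) contrapositive: Farida ∉ Planning.
Only one squad left: Farida ∈ Marketing.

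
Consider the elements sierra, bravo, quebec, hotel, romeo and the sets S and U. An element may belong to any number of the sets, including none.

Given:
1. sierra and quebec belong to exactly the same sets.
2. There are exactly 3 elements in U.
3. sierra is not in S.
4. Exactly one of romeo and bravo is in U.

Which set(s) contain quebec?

quebec: U

From (3): sierra ∉ S.
(1): quebec matches sierra: quebec ∉ S.
Suppose quebec ∉ U: no assignment then satisfies all the clues, so quebec ∈ U.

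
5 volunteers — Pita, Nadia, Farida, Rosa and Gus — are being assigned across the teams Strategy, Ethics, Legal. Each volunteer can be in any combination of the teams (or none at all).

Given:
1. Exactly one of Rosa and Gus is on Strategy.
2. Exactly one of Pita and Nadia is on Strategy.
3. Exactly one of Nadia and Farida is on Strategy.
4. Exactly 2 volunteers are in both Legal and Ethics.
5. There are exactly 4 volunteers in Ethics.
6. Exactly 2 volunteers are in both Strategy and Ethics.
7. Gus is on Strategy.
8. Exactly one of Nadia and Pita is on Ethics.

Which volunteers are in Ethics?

Ethics = {Farida, Gus, Nadia, Rosa}

From (7): Gus ∈ Strategy.
(1) (exactly one): Rosa ∉ Strategy.
Suppose Pita ∈ Ethics: no assignment then satisfies all the clues, so Pita ∉ Ethics.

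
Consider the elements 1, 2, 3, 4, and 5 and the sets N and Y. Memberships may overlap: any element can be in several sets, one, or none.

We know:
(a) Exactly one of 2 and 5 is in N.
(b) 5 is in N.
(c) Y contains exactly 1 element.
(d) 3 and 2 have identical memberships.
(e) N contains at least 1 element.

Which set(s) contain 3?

3: none

From (b): 5 ∈ N.
(a) (exactly one): 2 ∉ N.
(d): 3 matches 2: 3 ∉ N.
Suppose 3 ∈ Y: no assignment then satisfies all the clues, so 3 ∉ Y.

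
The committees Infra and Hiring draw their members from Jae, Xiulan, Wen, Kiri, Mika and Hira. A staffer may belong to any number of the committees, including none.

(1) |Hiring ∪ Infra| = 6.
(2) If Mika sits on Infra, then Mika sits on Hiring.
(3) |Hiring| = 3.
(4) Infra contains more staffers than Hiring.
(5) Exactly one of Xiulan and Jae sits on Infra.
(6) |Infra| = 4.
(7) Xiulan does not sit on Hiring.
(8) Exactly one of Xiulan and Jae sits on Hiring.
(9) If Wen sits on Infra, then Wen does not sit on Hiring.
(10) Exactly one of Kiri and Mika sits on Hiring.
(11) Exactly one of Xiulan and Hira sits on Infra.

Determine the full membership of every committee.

Infra = {Kiri, Mika, Wen, Xiulan}; Hiring = {Hira, Jae, Mika}

From (7): Xiulan ∉ Hiring.
(8) (exactly one): Jae ∈ Hiring.
Suppose Jae ∈ Infra: no assignment then satisfies all the clues, so Jae ∉ Infra.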